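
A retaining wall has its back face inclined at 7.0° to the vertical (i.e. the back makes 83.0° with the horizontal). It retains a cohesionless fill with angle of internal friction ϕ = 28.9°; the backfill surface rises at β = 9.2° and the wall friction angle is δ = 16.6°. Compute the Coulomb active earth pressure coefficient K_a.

0.417

K_a = sin²(α+φ) / [sin²α · sin(α−δ) · (1 + √{sin(φ+δ)sin(φ−β) / (sin(α−δ)sin(α+β))})²].
With α = 83.0°, φ = 28.9°, δ = 16.6°, β = 9.2°: K_a = 0.4169.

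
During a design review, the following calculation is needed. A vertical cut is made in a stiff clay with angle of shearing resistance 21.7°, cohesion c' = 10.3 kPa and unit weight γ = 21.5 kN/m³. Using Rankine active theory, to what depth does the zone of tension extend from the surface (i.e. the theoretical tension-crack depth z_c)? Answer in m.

K_a = tan²(45° − 21.7°/2) = 0.4601; √K_a = 0.6783.
The active pressure is zero where K_a γ z = 2c√K_a, so z_c = 2c/(γ√K_a) = 2×10.3/(21.5×0.6783) = 1.413 m.

1.41 m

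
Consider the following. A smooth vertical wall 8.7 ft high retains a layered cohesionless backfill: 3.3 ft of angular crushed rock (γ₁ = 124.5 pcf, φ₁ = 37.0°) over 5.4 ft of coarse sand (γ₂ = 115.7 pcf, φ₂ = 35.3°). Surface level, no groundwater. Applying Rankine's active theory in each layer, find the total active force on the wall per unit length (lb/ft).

K_a1 = tan²(45°−37.0°/2) = 0.2486; K_a2 = tan²(45°−35.3°/2) = 0.2675.
Layer 1: σ at base = K_a1 γ₁ h₁ = 102.1 psf; P₁ = ½×102.1×3.3 = 168.5.
Layer 2: σ_v at top = γ₁h₁ = 410.8; σ_h top = K_a2×410.8 = 109.9; σ_h base = K_a2×(410.8+115.7×5.4) = 277.1.
P₂ = ½(109.9+277.1)×5.4 = 1045. Total P_a = 168.5+1045 = 1213 lb/ft.

1210 lb/ft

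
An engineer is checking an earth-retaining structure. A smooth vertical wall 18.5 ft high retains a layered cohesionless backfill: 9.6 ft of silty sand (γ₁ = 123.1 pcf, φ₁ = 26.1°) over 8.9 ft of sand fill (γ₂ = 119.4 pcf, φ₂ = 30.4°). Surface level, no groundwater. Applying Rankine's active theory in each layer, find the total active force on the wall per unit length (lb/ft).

K_a1 = tan²(45°−26.1°/2) = 0.3889; K_a2 = tan²(45°−30.4°/2) = 0.3280.
Layer 1: σ at base = K_a1 γ₁ h₁ = 459.6 psf; P₁ = ½×459.6×9.6 = 2206.
Layer 2: σ_v at top = γ₁h₁ = 1182; σ_h top = K_a2×1182 = 387.6; σ_h base = K_a2×(1182+119.4×8.9) = 736.2.
P₂ = ½(387.6+736.2)×8.9 = 5001. Total P_a = 2206+5001 = 7207 lb/ft.

7210 lb/ft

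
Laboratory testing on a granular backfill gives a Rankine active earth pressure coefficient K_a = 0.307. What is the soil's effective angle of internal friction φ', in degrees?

K_a = tan²(45° − φ/2) ⇒ 45° − φ/2 = arctan(√0.307) = 28.99°.
φ = 2(45° − 28.99°) = 32.02°.

32.0°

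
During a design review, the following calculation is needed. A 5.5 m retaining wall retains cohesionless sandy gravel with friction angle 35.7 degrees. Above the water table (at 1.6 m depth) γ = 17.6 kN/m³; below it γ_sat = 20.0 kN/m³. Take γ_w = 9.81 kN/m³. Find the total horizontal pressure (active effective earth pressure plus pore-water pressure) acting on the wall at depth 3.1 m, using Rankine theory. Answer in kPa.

26.1 kPa

K_a = (1 − sin φ)/(1 + sin φ) = 0.2630.
γ' = 20.0 − 9.81 = 10.19 kN/m³.
Effective vertical stress at 3.1 m: σ'_v = 17.6×1.6 + 10.19×1.50 = 43.45 kPa.
σ'_h = K_a σ'_v = 0.2630 × 43.45 = 11.43 kPa; u = γ_w × 1.50 = 14.71 kPa.
Total σ_h = 11.43 + 14.71 = 26.14 kPa.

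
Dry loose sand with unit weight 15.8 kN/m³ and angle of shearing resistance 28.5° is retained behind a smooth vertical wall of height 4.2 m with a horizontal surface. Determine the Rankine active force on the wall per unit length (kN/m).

K_a = tan²(45° − φ/2) = 0.3540.
P_a = ½ K_a γ H² = 0.5 × 0.3540 × 15.8 × 4.2² = 49.33 kN/m.

49.3 kN/m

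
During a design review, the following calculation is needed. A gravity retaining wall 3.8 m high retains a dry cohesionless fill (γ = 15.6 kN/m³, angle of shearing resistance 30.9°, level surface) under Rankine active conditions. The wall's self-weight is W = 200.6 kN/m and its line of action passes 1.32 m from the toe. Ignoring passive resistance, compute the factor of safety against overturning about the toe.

K_a = tan²(45° − 30.9°/2) = 0.3214.
P_a = ½K_aγH² = 0.5×0.3214×15.6×3.8² = 36.20 kN/m, acting at H/3 = 1.267 m above the base.
Overturning moment M_o = P_a × H/3 = 36.20 × 1.267 = 45.85.
Resisting moment M_r = W × 1.32 = 200.6 × 1.32 = 264.8.
FS_overturning = M_r/M_o = 264.8/45.85 = 5.775.

5.77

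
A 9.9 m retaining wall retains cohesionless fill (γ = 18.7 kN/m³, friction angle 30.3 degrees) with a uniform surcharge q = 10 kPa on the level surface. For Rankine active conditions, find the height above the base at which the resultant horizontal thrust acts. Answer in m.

K_a = 0.3293.
Triangular part P₁ = ½K_aγH² = 301.8 at H/3 = 3.300 m; rectangular part P₂ = K_a q H = 32.60 at H/2 = 4.950 m.
ȳ = (P₁·3.300 + P₂·4.950)/(P₁+P₂) = 3.461 m.

3.46 m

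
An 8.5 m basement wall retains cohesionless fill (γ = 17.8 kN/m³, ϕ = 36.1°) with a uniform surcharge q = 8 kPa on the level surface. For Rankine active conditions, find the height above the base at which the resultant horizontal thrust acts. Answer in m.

2.97 m

K_a = 0.2585.
Triangular part P₁ = ½K_aγH² = 166.2 at H/3 = 2.833 m; rectangular part P₂ = K_a q H = 17.58 at H/2 = 4.250 m.
ȳ = (P₁·2.833 + P₂·4.250)/(P₁+P₂) = 2.969 m.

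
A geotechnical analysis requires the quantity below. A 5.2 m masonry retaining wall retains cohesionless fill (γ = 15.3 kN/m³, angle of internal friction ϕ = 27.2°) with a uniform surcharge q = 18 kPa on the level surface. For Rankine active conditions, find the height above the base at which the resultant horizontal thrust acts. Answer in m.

K_a = 0.3726.
Triangular part P₁ = ½K_aγH² = 77.07 at H/3 = 1.733 m; rectangular part P₂ = K_a q H = 34.87 at H/2 = 2.600 m.
ȳ = (P₁·1.733 + P₂·2.600)/(P₁+P₂) = 2.003 m.

2.00 m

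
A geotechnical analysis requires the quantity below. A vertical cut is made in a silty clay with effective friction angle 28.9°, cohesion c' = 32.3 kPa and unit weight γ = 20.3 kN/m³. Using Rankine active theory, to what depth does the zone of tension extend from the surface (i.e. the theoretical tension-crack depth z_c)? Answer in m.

5.39 m

K_a = tan²(45° − 28.9°/2) = 0.3484; √K_a = 0.5902.
The active pressure is zero where K_a γ z = 2c√K_a, so z_c = 2c/(γ√K_a) = 2×32.3/(20.3×0.5902) = 5.392 m.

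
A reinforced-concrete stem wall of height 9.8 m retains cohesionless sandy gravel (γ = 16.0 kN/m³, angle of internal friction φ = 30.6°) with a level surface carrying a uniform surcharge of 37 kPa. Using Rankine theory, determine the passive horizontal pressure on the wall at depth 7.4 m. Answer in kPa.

478 kPa

K_p = (1 + sin φ)/(1 − sin φ) = 3.074.
σ_v = γz + q = 16.0 × 7.4 + 37 = 155.4 kPa.
σ_h = K_p σ_v = 3.074 × 155.4 = 477.6 kPa.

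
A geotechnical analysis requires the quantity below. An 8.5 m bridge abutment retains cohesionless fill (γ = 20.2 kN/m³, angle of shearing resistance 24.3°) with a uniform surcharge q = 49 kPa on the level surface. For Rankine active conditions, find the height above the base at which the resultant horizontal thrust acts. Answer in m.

3.35 m

K_a = 0.4169.
Triangular part P₁ = ½K_aγH² = 304.2 at H/3 = 2.833 m; rectangular part P₂ = K_a q H = 173.6 at H/2 = 4.250 m.
ȳ = (P₁·2.833 + P₂·4.250)/(P₁+P₂) = 3.348 m.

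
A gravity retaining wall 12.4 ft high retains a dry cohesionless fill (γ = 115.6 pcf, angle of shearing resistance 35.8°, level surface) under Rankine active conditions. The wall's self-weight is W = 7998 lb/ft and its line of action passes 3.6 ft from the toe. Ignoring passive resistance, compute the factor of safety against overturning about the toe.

K_a = tan²(45° − 35.8°/2) = 0.2619.
P_a = ½K_aγH² = 0.5×0.2619×115.6×12.4² = 2327 lb/ft, acting at H/3 = 4.133 ft above the base.
Overturning moment M_o = P_a × H/3 = 2327 × 4.133 = 9619.
Resisting moment M_r = W × 3.6 = 7998 × 3.6 = 28790.
FS_overturning = M_r/M_o = 28790/9619 = 2.993.

2.99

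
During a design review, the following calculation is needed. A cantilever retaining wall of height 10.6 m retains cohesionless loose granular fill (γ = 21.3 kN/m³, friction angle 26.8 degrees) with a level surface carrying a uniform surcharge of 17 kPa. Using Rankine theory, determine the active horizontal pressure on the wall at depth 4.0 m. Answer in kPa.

K_a = (1 − sin φ)/(1 + sin φ) = 0.3785.
σ_v = γz + q = 21.3 × 4.0 + 17 = 102.2 kPa.
σ_h = K_a σ_v = 0.3785 × 102.2 = 38.68 kPa.

38.7 kPa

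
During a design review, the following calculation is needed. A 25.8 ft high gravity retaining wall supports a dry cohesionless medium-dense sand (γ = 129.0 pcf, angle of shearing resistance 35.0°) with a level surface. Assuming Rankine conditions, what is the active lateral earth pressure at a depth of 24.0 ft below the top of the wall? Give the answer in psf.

K_a = (1 − sin φ)/(1 + sin φ) = 0.2710.
σ_h = K_a γ z = 0.2710 × 129.0 × 24.0 = 839.0 psf.

839 psf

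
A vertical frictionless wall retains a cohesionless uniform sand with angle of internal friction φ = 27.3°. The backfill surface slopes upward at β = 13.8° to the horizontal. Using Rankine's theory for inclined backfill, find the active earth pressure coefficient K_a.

0.413

K_a = cos β · (cos β − √(cos²β − cos²φ)) / (cos β + √(cos²β − cos²φ)).
cos β = 0.9711, cos φ = 0.8886, √(cos²β − cos²φ) = 0.3917.
K_a = 0.9711 × (0.9711 − 0.3917)/(0.9711 + 0.3917) = 0.4129.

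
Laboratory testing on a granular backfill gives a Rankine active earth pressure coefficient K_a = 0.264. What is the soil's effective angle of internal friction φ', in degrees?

K_a = tan²(45° − φ/2) ⇒ 45° − φ/2 = arctan(√0.264) = 27.19°.
φ = 2(45° − 27.19°) = 35.61°.

35.6°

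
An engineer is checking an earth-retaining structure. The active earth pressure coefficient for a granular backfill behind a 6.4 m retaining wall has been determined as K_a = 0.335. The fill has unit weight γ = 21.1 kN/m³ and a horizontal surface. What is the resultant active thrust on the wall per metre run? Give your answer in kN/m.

P = ½ K_a γ H² = 0.5 × 0.335 × 21.1 × 6.4² = 144.8 kN/m.

145 kN/m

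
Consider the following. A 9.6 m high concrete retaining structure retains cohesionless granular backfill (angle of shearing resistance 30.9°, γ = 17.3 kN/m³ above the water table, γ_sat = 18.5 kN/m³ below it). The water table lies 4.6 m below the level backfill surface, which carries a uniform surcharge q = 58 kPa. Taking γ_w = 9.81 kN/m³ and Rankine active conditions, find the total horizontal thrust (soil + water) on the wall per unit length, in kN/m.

523 kN/m

K_a = tan²(45° − φ/2) = 0.3214.
γ' = 18.5 − 9.81 = 8.690 kN/m³. h₂ = H − d_w = 5.0 m.
σ'_h: at surface K_a·q = 18.64; at WT K_a(q+γd_w) = 44.22; at base K_a(q+γd_w+γ'h₂) = 58.18 kPa.
P₁ = ½(18.64+44.22)×4.6 = 144.6; P₂ = ½(44.22+58.18)×5.0 = 256.0; P_w = ½γ_w h₂² = 122.6.
Total = 144.6+256.0+122.6 = 523.2 kN/m.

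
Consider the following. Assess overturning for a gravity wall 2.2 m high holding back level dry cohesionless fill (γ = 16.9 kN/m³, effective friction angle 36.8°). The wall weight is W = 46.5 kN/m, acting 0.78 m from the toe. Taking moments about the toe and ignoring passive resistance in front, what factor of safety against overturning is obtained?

4.82

K_a = tan²(45° − 36.8°/2) = 0.2508.
P_a = ½K_aγH² = 0.5×0.2508×16.9×2.2² = 10.26 kN/m, acting at H/3 = 0.7333 m above the base.
Overturning moment M_o = P_a × H/3 = 10.26 × 0.7333 = 7.521.
Resisting moment M_r = W × 0.78 = 46.5 × 0.78 = 36.27.
FS_overturning = M_r/M_o = 36.27/7.521 = 4.823.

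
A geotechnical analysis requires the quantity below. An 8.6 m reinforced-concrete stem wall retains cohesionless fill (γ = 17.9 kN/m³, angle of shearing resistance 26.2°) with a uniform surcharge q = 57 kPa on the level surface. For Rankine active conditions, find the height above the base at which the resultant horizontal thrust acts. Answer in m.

3.48 m

K_a = 0.3874.
Triangular part P₁ = ½K_aγH² = 256.5 at H/3 = 2.867 m; rectangular part P₂ = K_a q H = 189.9 at H/2 = 4.300 m.
ȳ = (P₁·2.867 + P₂·4.300)/(P₁+P₂) = 3.477 m.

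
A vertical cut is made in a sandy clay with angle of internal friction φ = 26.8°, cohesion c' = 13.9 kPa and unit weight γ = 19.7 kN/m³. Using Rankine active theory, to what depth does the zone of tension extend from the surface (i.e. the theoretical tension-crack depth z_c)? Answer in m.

2.29 m

K_a = tan²(45° − 26.8°/2) = 0.3785; √K_a = 0.6152.
The active pressure is zero where K_a γ z = 2c√K_a, so z_c = 2c/(γ√K_a) = 2×13.9/(19.7×0.6152) = 2.294 m.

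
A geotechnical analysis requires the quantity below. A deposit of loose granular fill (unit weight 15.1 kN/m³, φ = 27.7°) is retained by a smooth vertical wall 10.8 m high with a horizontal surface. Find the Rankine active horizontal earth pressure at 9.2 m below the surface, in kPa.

50.8 kPa

K_a = (1 − sin φ)/(1 + sin φ) = 0.3653.
σ_h = K_a γ z = 0.3653 × 15.1 × 9.2 = 50.75 kPa.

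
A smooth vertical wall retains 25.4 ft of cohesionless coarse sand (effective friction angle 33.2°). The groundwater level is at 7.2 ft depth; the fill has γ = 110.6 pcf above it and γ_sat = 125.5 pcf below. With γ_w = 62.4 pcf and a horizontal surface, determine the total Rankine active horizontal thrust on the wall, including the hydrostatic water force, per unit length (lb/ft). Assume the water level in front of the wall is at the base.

K_a = tan²(45° − φ/2) = 0.2924.
γ' = 125.5 − 62.4 = 63.10 pcf. Depth below WT = 18.2 ft.
σ'_h at WT = K_a γ d_w = 232.8 psf; at base = 232.8 + K_a γ' × 18.2 = 568.6 psf.
P₁ (0–7.2 ft) = ½×232.8×7.2 = 838.1. P₂ (7.2–25.4 ft) = ½(232.8+568.6)×18.2 = 7292.
P_w = ½ γ_w h₂² = 0.5×62.4×18.2² = 10330. Total = 838.1+7292+10330 = 18470 lb/ft.

18500 lb/ft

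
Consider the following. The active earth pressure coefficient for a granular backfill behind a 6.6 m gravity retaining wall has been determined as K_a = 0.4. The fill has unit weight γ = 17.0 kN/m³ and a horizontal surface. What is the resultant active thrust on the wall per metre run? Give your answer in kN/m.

P = ½ K_a γ H² = 0.5 × 0.4 × 17.0 × 6.6² = 148.1 kN/m.

148 kN/m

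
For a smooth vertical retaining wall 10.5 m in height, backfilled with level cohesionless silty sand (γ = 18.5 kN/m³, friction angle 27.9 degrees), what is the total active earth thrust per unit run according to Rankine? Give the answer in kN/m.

K_a = tan²(45° − φ/2) = 0.3625.
P_a = ½ K_a γ H² = 0.5 × 0.3625 × 18.5 × 10.5² = 369.6 kN/m.

370 kN/m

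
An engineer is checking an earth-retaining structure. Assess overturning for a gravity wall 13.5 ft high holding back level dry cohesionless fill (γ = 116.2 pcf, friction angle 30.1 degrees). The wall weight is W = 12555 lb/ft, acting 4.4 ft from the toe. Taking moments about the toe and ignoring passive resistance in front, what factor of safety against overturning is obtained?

K_a = tan²(45° − 30.1°/2) = 0.3320.
P_a = ½K_aγH² = 0.5×0.3320×116.2×13.5² = 3515 lb/ft, acting at H/3 = 4.500 ft above the base.
Overturning moment M_o = P_a × H/3 = 3515 × 4.500 = 15820.
Resisting moment M_r = W × 4.4 = 12555 × 4.4 = 55240.
FS_overturning = M_r/M_o = 55240/15820 = 3.492.

3.49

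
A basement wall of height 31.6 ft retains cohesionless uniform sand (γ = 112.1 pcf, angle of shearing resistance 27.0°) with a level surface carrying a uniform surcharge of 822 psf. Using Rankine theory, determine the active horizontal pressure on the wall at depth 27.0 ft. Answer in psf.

1450 psf

K_a = (1 − sin φ)/(1 + sin φ) = 0.3755.
σ_v = γz + q = 112.1 × 27.0 + 822 = 3849 psf.
σ_h = K_a σ_v = 0.3755 × 3849 = 1445 psf.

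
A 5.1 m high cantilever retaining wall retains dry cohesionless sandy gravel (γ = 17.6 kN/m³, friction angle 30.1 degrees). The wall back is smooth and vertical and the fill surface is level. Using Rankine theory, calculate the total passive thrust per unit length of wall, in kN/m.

K_p = tan²(45° + φ/2) = 3.012.
P_p = ½ K_p γ H² = 0.5 × 3.012 × 17.6 × 5.1² = 689.4 kN/m.

689 kN/m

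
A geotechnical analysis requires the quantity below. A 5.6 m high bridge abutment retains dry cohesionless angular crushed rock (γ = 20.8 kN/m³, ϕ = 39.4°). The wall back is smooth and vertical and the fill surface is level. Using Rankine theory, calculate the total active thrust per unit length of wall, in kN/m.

K_a = tan²(45° − φ/2) = 0.2234.
P_a = ½ K_a γ H² = 0.5 × 0.2234 × 20.8 × 5.6² = 72.87 kN/m.

72.9 kN/m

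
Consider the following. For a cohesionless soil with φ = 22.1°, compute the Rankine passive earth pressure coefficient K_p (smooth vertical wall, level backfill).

2.21

K_p = (1 + sin φ)/(1 − sin φ) = tan²(45° + 22.1°/2) = 2.206.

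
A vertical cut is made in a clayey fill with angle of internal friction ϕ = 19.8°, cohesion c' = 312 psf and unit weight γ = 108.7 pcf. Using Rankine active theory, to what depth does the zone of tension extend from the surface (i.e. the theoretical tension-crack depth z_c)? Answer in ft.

K_a = tan²(45° − 19.8°/2) = 0.4939; √K_a = 0.7028.
The active pressure is zero where K_a γ z = 2c√K_a, so z_c = 2c/(γ√K_a) = 2×312/(108.7×0.7028) = 8.168 ft.

8.17 ft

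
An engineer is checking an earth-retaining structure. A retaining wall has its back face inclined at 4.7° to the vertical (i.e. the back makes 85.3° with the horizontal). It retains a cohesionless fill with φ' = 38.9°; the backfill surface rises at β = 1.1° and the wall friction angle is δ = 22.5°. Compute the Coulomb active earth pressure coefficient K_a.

K_a = sin²(α+φ) / [sin²α · sin(α−δ) · (1 + √{sin(φ+δ)sin(φ−β) / (sin(α−δ)sin(α+β))})²].
With α = 85.3°, φ = 38.9°, δ = 22.5°, β = 1.1°: K_a = 0.2448.

0.245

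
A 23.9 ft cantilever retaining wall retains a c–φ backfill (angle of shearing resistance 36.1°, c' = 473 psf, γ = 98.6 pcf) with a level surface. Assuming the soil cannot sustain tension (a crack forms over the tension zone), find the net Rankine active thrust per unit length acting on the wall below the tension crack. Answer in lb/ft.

K_a = 0.2585; √K_a = 0.5084.
Tension-crack depth z_c = 2c/(γ√K_a) = 2×473/(98.6×0.5084) = 18.87 ft.
σ_a at base = K_a γ H − 2c√K_a = 0.2585×98.6×23.9 − 2×473×0.5084 = 128.2 psf.
P_a = ½ × 128.2 × (H − z_c) = 0.5×128.2×5.029 = 322.4 lb/ft.

322 lb/ft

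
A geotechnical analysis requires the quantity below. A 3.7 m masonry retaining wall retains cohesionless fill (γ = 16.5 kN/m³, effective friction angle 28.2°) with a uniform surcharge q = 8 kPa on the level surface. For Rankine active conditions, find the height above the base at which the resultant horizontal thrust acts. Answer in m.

1.36 m

K_a = 0.3582.
Triangular part P₁ = ½K_aγH² = 40.45 at H/3 = 1.233 m; rectangular part P₂ = K_a q H = 10.60 at H/2 = 1.850 m.
ȳ = (P₁·1.233 + P₂·1.850)/(P₁+P₂) = 1.361 m.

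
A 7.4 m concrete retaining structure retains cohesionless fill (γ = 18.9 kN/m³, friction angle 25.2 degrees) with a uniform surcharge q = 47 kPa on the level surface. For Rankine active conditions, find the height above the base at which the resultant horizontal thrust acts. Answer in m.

2.96 m

K_a = 0.4027.
Triangular part P₁ = ½K_aγH² = 208.4 at H/3 = 2.467 m; rectangular part P₂ = K_a q H = 140.1 at H/2 = 3.700 m.
ȳ = (P₁·2.467 + P₂·3.700)/(P₁+P₂) = 2.962 m.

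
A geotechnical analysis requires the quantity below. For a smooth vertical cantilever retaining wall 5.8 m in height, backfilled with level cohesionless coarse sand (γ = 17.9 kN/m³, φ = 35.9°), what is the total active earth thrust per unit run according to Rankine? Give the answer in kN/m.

78.5 kN/m

K_a = tan²(45° − φ/2) = 0.2607.
P_a = ½ K_a γ H² = 0.5 × 0.2607 × 17.9 × 5.8² = 78.50 kN/m.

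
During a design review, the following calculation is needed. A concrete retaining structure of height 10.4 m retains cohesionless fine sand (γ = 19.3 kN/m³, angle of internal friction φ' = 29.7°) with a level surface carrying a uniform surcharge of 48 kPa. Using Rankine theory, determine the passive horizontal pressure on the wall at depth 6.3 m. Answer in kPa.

503 kPa

K_p = (1 + sin φ)/(1 − sin φ) = 2.964.
σ_v = γz + q = 19.3 × 6.3 + 48 = 169.6 kPa.
σ_h = K_p σ_v = 2.964 × 169.6 = 502.7 kPa.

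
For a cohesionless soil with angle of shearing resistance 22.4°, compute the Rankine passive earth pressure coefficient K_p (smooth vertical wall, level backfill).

K_p = (1 + sin φ)/(1 − sin φ) = tan²(45° + 22.4°/2) = 2.231.

2.23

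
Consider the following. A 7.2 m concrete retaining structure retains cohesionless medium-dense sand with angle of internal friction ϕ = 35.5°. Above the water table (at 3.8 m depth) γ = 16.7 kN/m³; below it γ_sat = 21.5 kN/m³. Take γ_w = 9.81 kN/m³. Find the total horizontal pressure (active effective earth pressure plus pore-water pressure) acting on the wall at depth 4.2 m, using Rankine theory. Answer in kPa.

22.0 kPa

K_a = (1 − sin φ)/(1 + sin φ) = 0.2653.
γ' = 21.5 − 9.81 = 11.69 kN/m³.
Effective vertical stress at 4.2 m: σ'_v = 16.7×3.8 + 11.69×0.400 = 68.14 kPa.
σ'_h = K_a σ'_v = 0.2653 × 68.14 = 18.07 kPa; u = γ_w × 0.400 = 3.924 kPa.
Total σ_h = 18.07 + 3.924 = 22.00 kPa.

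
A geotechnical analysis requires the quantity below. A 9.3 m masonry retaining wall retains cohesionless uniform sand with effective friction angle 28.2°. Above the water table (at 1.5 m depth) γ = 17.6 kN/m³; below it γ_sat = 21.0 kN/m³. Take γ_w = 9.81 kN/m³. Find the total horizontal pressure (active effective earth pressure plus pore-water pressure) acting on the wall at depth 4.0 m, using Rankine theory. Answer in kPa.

K_a = (1 − sin φ)/(1 + sin φ) = 0.3582.
γ' = 21.0 − 9.81 = 11.19 kN/m³.
Effective vertical stress at 4.0 m: σ'_v = 17.6×1.5 + 11.19×2.50 = 54.38 kPa.
σ'_h = K_a σ'_v = 0.3582 × 54.38 = 19.48 kPa; u = γ_w × 2.50 = 24.53 kPa.
Total σ_h = 19.48 + 24.53 = 44.00 kPa.

44.0 kPa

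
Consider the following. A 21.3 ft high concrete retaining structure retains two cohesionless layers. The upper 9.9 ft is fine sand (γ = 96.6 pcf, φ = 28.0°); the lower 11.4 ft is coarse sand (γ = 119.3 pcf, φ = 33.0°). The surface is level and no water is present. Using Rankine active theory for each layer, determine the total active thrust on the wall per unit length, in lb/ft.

7210 lb/ft

K_a1 = tan²(45°−28.0°/2) = 0.3610; K_a2 = tan²(45°−33.0°/2) = 0.2948.
Layer 1: σ at base = K_a1 γ₁ h₁ = 345.3 psf; P₁ = ½×345.3×9.9 = 1709.
Layer 2: σ_v at top = γ₁h₁ = 956.3; σ_h top = K_a2×956.3 = 281.9; σ_h base = K_a2×(956.3+119.3×11.4) = 682.9.
P₂ = ½(281.9+682.9)×11.4 = 5499. Total P_a = 1709+5499 = 7208 lb/ft.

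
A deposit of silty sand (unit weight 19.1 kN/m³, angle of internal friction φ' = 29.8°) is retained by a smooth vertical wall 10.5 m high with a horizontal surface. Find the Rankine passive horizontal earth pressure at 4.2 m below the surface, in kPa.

239 kPa

K_p = (1 + sin φ)/(1 − sin φ) = 2.976.
σ_h = K_p γ z = 2.976 × 19.1 × 4.2 = 238.7 kPa.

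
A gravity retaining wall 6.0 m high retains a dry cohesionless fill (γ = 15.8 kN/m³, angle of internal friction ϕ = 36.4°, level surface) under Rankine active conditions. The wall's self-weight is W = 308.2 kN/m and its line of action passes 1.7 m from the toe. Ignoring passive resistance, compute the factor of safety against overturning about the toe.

3.61

K_a = tan²(45° − 36.4°/2) = 0.2552.
P_a = ½K_aγH² = 0.5×0.2552×15.8×6.0² = 72.57 kN/m, acting at H/3 = 2.000 m above the base.
Overturning moment M_o = P_a × H/3 = 72.57 × 2.000 = 145.1.
Resisting moment M_r = W × 1.7 = 308.2 × 1.7 = 523.9.
FS_overturning = M_r/M_o = 523.9/145.1 = 3.610.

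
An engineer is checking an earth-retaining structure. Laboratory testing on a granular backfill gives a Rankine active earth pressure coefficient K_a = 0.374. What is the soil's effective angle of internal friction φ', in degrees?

K_a = tan²(45° − φ/2) ⇒ 45° − φ/2 = arctan(√0.374) = 31.45°.
φ = 2(45° − 31.45°) = 27.10°.

27.1°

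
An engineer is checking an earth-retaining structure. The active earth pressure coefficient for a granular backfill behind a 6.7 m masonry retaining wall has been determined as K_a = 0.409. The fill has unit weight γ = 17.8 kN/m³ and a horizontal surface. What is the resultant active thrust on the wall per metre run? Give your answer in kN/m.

P = ½ K_a γ H² = 0.5 × 0.409 × 17.8 × 6.7² = 163.4 kN/m.

163 kN/m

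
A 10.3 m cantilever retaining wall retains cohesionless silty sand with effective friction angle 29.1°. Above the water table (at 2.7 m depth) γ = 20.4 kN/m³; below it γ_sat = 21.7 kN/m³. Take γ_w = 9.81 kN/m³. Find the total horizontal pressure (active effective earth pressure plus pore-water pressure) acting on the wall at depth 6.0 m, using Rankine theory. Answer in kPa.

K_a = (1 − sin φ)/(1 + sin φ) = 0.3456.
γ' = 21.7 − 9.81 = 11.89 kN/m³.
Effective vertical stress at 6.0 m: σ'_v = 20.4×2.7 + 11.89×3.30 = 94.32 kPa.
σ'_h = K_a σ'_v = 0.3456 × 94.32 = 32.60 kPa; u = γ_w × 3.30 = 32.37 kPa.
Total σ_h = 32.60 + 32.37 = 64.97 kPa.

65.0 kPa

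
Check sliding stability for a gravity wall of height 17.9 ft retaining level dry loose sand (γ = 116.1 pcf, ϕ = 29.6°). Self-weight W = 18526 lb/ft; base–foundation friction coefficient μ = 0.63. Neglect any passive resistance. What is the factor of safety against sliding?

1.85

K_a = tan²(45° − 29.6°/2) = 0.3387.
P_a = ½K_aγH² = 0.5×0.3387×116.1×17.9² = 6300 lb/ft, acting at H/3 = 5.967 ft above the base.
FS_sliding = μW / P_a = 0.63×18526 / 6300 = 1.852.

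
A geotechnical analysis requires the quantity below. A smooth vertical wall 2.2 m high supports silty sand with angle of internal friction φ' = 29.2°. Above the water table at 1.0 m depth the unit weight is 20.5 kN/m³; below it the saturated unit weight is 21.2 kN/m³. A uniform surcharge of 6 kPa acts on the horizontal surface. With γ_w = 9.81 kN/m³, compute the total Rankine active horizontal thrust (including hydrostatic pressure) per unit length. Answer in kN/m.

K_a = tan²(45° − φ/2) = 0.3442.
γ' = 21.2 − 9.81 = 11.39 kN/m³. h₂ = H − d_w = 1.2 m.
σ'_h: at surface K_a·q = 2.065; at WT K_a(q+γd_w) = 9.122; at base K_a(q+γd_w+γ'h₂) = 13.83 kPa.
P₁ = ½(2.065+9.122)×1.0 = 5.593; P₂ = ½(9.122+13.83)×1.2 = 13.77; P_w = ½γ_w h₂² = 7.063.
Total = 5.593+13.77+7.063 = 26.43 kN/m.

26.4 kN/m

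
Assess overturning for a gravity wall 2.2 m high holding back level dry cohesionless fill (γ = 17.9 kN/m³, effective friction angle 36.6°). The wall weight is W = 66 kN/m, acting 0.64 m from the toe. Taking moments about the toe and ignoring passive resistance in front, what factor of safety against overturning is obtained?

K_a = tan²(45° − 36.6°/2) = 0.2530.
P_a = ½K_aγH² = 0.5×0.2530×17.9×2.2² = 10.96 kN/m, acting at H/3 = 0.7333 m above the base.
Overturning moment M_o = P_a × H/3 = 10.96 × 0.7333 = 8.036.
Resisting moment M_r = W × 0.64 = 66 × 0.64 = 42.24.
FS_overturning = M_r/M_o = 42.24/8.036 = 5.257.

5.26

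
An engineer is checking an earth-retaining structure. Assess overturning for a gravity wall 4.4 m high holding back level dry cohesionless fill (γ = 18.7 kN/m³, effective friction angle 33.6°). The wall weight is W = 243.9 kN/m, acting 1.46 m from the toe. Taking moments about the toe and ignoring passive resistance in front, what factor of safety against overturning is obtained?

K_a = tan²(45° − 33.6°/2) = 0.2875.
P_a = ½K_aγH² = 0.5×0.2875×18.7×4.4² = 52.04 kN/m, acting at H/3 = 1.467 m above the base.
Overturning moment M_o = P_a × H/3 = 52.04 × 1.467 = 76.33.
Resisting moment M_r = W × 1.46 = 243.9 × 1.46 = 356.1.
FS_overturning = M_r/M_o = 356.1/76.33 = 4.665.

4.67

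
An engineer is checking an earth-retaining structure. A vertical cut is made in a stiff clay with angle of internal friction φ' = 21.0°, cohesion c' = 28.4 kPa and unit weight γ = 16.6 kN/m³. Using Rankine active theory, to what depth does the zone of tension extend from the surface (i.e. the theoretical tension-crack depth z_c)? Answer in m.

4.98 m

K_a = tan²(45° − 21.0°/2) = 0.4724; √K_a = 0.6873.
The active pressure is zero where K_a γ z = 2c√K_a, so z_c = 2c/(γ√K_a) = 2×28.4/(16.6×0.6873) = 4.979 m.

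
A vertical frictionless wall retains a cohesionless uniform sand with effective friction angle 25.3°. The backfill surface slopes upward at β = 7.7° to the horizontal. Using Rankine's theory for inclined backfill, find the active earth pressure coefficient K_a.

K_a = cos β · (cos β − √(cos²β − cos²φ)) / (cos β + √(cos²β − cos²φ)).
cos β = 0.9910, cos φ = 0.9041, √(cos²β − cos²φ) = 0.4058.
K_a = 0.9910 × (0.9910 − 0.4058)/(0.9910 + 0.4058) = 0.4152.

0.415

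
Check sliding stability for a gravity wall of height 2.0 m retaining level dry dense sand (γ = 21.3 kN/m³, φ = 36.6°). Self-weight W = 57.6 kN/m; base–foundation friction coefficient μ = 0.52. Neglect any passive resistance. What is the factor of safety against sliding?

K_a = tan²(45° − 36.6°/2) = 0.2530.
P_a = ½K_aγH² = 0.5×0.2530×21.3×2.0² = 10.78 kN/m, acting at H/3 = 0.6667 m above the base.
FS_sliding = μW / P_a = 0.52×57.6 / 10.78 = 2.780.

2.78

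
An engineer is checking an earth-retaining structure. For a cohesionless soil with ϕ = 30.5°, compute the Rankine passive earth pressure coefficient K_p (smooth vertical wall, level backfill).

3.06

K_p = (1 + sin φ)/(1 − sin φ) = tan²(45° + 30.5°/2) = 3.061.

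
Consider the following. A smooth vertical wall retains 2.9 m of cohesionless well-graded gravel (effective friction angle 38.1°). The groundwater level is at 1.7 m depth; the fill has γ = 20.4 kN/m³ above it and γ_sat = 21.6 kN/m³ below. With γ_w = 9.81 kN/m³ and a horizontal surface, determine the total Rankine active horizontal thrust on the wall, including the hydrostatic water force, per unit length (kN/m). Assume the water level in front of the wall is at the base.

K_a = tan²(45° − φ/2) = 0.2368.
γ' = 21.6 − 9.81 = 11.79 kN/m³. Depth below WT = 1.2 m.
σ'_h at WT = K_a γ d_w = 8.213 kPa; at base = 8.213 + K_a γ' × 1.2 = 11.56 kPa.
P₁ (0–1.7 m) = ½×8.213×1.7 = 6.981. P₂ (1.7–2.9 m) = ½(8.213+11.56)×1.2 = 11.87.
P_w = ½ γ_w h₂² = 0.5×9.81×1.2² = 7.063. Total = 6.981+11.87+7.063 = 25.91 kN/m.

25.9 kN/m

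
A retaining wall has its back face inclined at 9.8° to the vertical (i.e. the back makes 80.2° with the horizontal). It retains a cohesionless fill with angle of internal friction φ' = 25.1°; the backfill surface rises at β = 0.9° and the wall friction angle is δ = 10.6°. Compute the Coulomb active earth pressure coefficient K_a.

0.449

K_a = sin²(α+φ) / [sin²α · sin(α−δ) · (1 + √{sin(φ+δ)sin(φ−β) / (sin(α−δ)sin(α+β))})²].
With α = 80.2°, φ = 25.1°, δ = 10.6°, β = 0.9°: K_a = 0.4494.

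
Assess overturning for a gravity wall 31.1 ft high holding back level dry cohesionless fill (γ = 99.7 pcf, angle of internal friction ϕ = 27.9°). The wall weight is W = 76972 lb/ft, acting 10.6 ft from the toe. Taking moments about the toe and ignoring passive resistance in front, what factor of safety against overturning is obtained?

K_a = tan²(45° − 27.9°/2) = 0.3625.
P_a = ½K_aγH² = 0.5×0.3625×99.7×31.1² = 17480 lb/ft, acting at H/3 = 10.37 ft above the base.
Overturning moment M_o = P_a × H/3 = 17480 × 10.37 = 181200.
Resisting moment M_r = W × 10.6 = 76972 × 10.6 = 815900.
FS_overturning = M_r/M_o = 815900/181200 = 4.503.

4.50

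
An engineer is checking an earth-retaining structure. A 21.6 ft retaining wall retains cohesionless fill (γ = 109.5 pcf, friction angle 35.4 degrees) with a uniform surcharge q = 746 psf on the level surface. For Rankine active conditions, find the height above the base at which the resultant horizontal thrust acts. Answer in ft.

K_a = 0.2664.
Triangular part P₁ = ½K_aγH² = 6805 at H/3 = 7.200 ft; rectangular part P₂ = K_a q H = 4293 at H/2 = 10.80 ft.
ȳ = (P₁·7.200 + P₂·10.80)/(P₁+P₂) = 8.593 ft.

8.59 ft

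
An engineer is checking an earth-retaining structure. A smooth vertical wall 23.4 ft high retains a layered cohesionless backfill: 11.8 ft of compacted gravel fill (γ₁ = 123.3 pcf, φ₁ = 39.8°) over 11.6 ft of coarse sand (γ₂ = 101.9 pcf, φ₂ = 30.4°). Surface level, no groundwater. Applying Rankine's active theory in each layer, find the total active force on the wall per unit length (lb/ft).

K_a1 = tan²(45°−39.8°/2) = 0.2194; K_a2 = tan²(45°−30.4°/2) = 0.3280.
Layer 1: σ at base = K_a1 γ₁ h₁ = 319.3 psf; P₁ = ½×319.3×11.8 = 1884.
Layer 2: σ_v at top = γ₁h₁ = 1455; σ_h top = K_a2×1455 = 477.2; σ_h base = K_a2×(1455+101.9×11.6) = 864.9.
P₂ = ½(477.2+864.9)×11.6 = 7784. Total P_a = 1884+7784 = 9668 lb/ft.

9670 lb/ft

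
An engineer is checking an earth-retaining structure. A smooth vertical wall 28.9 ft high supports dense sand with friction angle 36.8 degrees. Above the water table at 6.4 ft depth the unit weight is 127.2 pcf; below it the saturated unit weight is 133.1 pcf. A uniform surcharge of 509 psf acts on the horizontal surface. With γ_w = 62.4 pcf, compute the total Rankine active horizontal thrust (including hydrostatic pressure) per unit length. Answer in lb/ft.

29200 lb/ft

K_a = tan²(45° − φ/2) = 0.2508.
γ' = 133.1 − 62.4 = 70.70 pcf. h₂ = H − d_w = 22.5 ft.
σ'_h: at surface K_a·q = 127.6; at WT K_a(q+γd_w) = 331.8; at base K_a(q+γd_w+γ'h₂) = 730.7 psf.
P₁ = ½(127.6+331.8)×6.4 = 1470; P₂ = ½(331.8+730.7)×22.5 = 11950; P_w = ½γ_w h₂² = 15800.
Total = 1470+11950+15800 = 29220 lb/ft.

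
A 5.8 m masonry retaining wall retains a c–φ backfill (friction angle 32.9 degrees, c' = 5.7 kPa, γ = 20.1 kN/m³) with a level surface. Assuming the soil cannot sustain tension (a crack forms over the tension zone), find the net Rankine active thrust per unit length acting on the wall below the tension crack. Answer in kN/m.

K_a = 0.2960; √K_a = 0.5441.
Tension-crack depth z_c = 2c/(γ√K_a) = 2×5.7/(20.1×0.5441) = 1.042 m.
σ_a at base = K_a γ H − 2c√K_a = 0.2960×20.1×5.8 − 2×5.7×0.5441 = 28.31 kPa.
P_a = ½ × 28.31 × (H − z_c) = 0.5×28.31×4.758 = 67.34 kN/m.

67.3 kN/m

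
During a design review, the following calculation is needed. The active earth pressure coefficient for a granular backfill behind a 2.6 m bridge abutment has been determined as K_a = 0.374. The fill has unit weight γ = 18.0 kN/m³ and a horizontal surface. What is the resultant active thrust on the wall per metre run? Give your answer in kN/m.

22.8 kN/m

P = ½ K_a γ H² = 0.5 × 0.374 × 18.0 × 2.6² = 22.75 kN/m.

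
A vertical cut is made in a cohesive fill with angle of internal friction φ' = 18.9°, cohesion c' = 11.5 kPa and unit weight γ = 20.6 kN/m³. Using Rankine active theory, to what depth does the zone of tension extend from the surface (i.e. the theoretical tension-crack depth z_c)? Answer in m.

1.56 m

K_a = tan²(45° − 18.9°/2) = 0.5107; √K_a = 0.7146.
The active pressure is zero where K_a γ z = 2c√K_a, so z_c = 2c/(γ√K_a) = 2×11.5/(20.6×0.7146) = 1.562 m.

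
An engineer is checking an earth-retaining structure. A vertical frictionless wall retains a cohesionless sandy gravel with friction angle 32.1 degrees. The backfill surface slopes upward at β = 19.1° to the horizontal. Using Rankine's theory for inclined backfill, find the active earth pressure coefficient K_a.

K_a = cos β · (cos β − √(cos²β − cos²φ)) / (cos β + √(cos²β − cos²φ)).
cos β = 0.9449, cos φ = 0.8471, √(cos²β − cos²φ) = 0.4187.
K_a = 0.9449 × (0.9449 − 0.4187)/(0.9449 + 0.4187) = 0.3647.

0.365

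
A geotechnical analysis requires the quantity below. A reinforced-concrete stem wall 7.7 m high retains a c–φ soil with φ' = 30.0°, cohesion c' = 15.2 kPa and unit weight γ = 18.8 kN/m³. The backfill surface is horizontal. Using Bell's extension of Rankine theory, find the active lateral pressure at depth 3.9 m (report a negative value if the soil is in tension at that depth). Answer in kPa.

6.89 kPa

K_a = (1 − sin φ)/(1 + sin φ) = 0.3333.
σ_a = K_a γ z − 2c√K_a = 0.3333×18.8×3.9 − 2×15.2×0.5774 = 6.889 kPa.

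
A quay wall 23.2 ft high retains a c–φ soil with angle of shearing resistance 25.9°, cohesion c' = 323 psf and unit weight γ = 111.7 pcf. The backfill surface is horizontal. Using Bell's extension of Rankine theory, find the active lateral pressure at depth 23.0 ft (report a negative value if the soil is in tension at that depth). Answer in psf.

603 psf

K_a = (1 − sin φ)/(1 + sin φ) = 0.3920.
σ_a = K_a γ z − 2c√K_a = 0.3920×111.7×23.0 − 2×323×0.6261 = 602.6 psf.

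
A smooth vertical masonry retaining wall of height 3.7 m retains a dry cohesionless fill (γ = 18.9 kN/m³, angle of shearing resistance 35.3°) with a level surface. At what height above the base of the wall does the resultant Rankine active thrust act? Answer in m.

K_a = 0.2675.
The pressure distribution is triangular, so the resultant acts at H/3 above the base = 3.7/3 = 1.233 m.

1.23 m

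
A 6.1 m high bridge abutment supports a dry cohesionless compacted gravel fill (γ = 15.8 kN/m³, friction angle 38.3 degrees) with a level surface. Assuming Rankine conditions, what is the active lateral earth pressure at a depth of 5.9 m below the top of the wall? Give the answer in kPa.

K_a = (1 − sin φ)/(1 + sin φ) = 0.2347.
σ_h = K_a γ z = 0.2347 × 15.8 × 5.9 = 21.88 kPa.

21.9 kPa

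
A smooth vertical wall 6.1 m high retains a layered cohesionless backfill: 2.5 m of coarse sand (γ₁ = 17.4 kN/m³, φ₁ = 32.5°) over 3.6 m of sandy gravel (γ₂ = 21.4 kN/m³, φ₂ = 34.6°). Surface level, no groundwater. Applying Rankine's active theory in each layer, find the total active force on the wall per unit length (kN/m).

97.8 kN/m

K_a1 = tan²(45°−32.5°/2) = 0.3010; K_a2 = tan²(45°−34.6°/2) = 0.2756.
Layer 1: σ at base = K_a1 γ₁ h₁ = 13.09 kPa; P₁ = ½×13.09×2.5 = 16.37.
Layer 2: σ_v at top = γ₁h₁ = 43.50; σ_h top = K_a2×43.50 = 11.99; σ_h base = K_a2×(43.50+21.4×3.6) = 33.23.
P₂ = ½(11.99+33.23)×3.6 = 81.39. Total P_a = 16.37+81.39 = 97.75 kN/m.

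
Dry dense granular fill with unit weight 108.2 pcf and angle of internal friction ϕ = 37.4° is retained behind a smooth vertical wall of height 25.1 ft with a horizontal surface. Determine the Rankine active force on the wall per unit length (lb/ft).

8330 lb/ft

K_a = tan²(45° − φ/2) = 0.2443.
P_a = ½ K_a γ H² = 0.5 × 0.2443 × 108.2 × 25.1² = 8325 lb/ft.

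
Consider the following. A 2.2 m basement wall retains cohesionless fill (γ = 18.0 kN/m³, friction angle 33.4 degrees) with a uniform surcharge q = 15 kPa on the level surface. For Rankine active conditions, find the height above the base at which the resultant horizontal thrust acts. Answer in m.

0.891 m

K_a = 0.2899.
Triangular part P₁ = ½K_aγH² = 12.63 at H/3 = 0.7333 m; rectangular part P₂ = K_a q H = 9.567 at H/2 = 1.100 m.
ȳ = (P₁·0.7333 + P₂·1.100)/(P₁+P₂) = 0.8914 m.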